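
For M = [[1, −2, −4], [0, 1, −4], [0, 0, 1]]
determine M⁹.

M = I + N where N = [[0, −2, −4], [0, 0, −4], [0, 0, 0]] is strictly upper-triangular, so N³ = 0.
(I + N)⁹ = I + 9·N + 36·N² = [[1, −18, 252], [0, 1, −36], [0, 0, 1]].

[[1, −18, 252], [0, 1, −36], [0, 0, 1]]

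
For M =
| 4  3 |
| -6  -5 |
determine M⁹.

tr M = -1 and det M = -2, so the characteristic polynomial is λ² − (-1)λ + (-2) with roots 1 and -2.
Eigenvectors give P = [[-1, -1], [1, 2]] with P⁻¹ = [[-2, -1], [1, 1]], and M = P·diag(1, -2)·P⁻¹.
Then M⁹ = P·diag(1, -512)·P⁻¹ = [[-1, 512], [1, -1024]] · [[-2, -1], [1, 1]] = [[514, 513], [-1026, -1025]].

[[514, 513], [-1026, -1025]]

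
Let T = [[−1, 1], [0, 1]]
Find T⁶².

T² = I (check: tr T = 0 and det T = −1), so T⁶² = I since 62 is even.

[[1, 0], [0, 1]]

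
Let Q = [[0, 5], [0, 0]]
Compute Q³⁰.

[[0, 0], [0, 0]]

Q is strictly triangular, hence nilpotent: Q² = 0, so Q³⁰ = 0.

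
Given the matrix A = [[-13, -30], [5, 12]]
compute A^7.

tr A = -1 and det A = -6, so the characteristic polynomial is λ² − (-1)λ + (-6) with roots -3 and 2.
Eigenvectors give P = [[-3, -2], [1, 1]] with P⁻¹ = [[-1, -2], [1, 3]], and A = P·diag(-3, 2)·P⁻¹.
Then A^7 = P·diag(-2187, 128)·P⁻¹ = [[6561, -256], [-2187, 128]] · [[-1, -2], [1, 3]] = [[-6817, -13890], [2315, 4758]].

[[-6817, -13890], [2315, 4758]]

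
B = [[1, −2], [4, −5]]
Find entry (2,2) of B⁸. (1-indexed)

13121

tr B = −4 and det B = 3, so the characteristic polynomial is λ² − (−4)λ + (3) with roots −1 and −3.
Eigenvectors give P = [[−1, −1], [−1, −2]] with P⁻¹ = [[−2, 1], [1, −1]], and B = P·diag(−1, −3)·P⁻¹.
Then B⁸ = P·diag(1, 6561)·P⁻¹ = [[−1, −6561], [−1, −13122]] · [[−2, 1], [1, −1]] = [[−6559, 6560], [−13120, 13121]].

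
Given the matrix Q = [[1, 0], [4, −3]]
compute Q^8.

tr Q = −2 and det Q = −3, so the characteristic polynomial is λ² − (−2)λ + (−3) with roots 1 and −3.
Eigenvectors give P = [[1, 0], [1, −1]] with P⁻¹ = [[1, 0], [1, −1]], and Q = P·diag(1, −3)·P⁻¹.
Then Q^8 = P·diag(1, 6561)·P⁻¹ = [[1, 0], [1, −6561]] · [[1, 0], [1, −1]] = [[1, 0], [−6560, 6561]].

[[1, 0], [−6560, 6561]]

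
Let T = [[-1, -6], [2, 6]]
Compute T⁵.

tr T = 5 and det T = 6, so the characteristic polynomial is λ² − (5)λ + (6) with roots 2 and 3.
Eigenvectors give P = [[-2, -3], [1, 2]] with P⁻¹ = [[-2, -3], [1, 2]], and T = P·diag(2, 3)·P⁻¹.
Then T⁵ = P·diag(32, 243)·P⁻¹ = [[-64, -729], [32, 486]] · [[-2, -3], [1, 2]] = [[-601, -1266], [422, 876]].

[[-601, -1266], [422, 876]]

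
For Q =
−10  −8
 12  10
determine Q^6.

tr Q = 0 and det Q = −4, so the characteristic polynomial is λ² − (0)λ + (−4) with roots 2 and −2.
Eigenvectors give P = [[−2, −1], [3, 1]] with P⁻¹ = [[1, 1], [−3, −2]], and Q = P·diag(2, −2)·P⁻¹.
Then Q^6 = P·diag(64, 64)·P⁻¹ = [[−128, −64], [192, 64]] · [[1, 1], [−3, −2]] = [[64, 0], [0, 64]].

[[64, 0], [0, 64]]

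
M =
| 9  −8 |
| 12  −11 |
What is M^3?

[[57, −56], [84, −83]]

tr M = −2 and det M = −3, so the characteristic polynomial is λ² − (−2)λ + (−3) with roots −3 and 1.
Eigenvectors give P = [[−2, 1], [−3, 1]] with P⁻¹ = [[1, −1], [3, −2]], and M = P·diag(−3, 1)·P⁻¹.
Then M^3 = P·diag(−27, 1)·P⁻¹ = [[54, 1], [81, 1]] · [[1, −1], [3, −2]] = [[57, −56], [84, −83]].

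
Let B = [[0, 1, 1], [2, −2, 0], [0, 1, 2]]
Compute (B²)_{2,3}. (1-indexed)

2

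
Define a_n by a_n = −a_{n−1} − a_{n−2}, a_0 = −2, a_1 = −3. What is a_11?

With companion matrix A = [[−1, −1], [1, 0]], [a_n, a_{n−1}]ᵀ = A·[a_{n−1}, a_{n−2}]ᵀ, so [a_11, a_10]ᵀ = A^10·[a_1, a_0]ᵀ.
A^10 = [[−1, −1], [1, 0]], giving [a_11, a_10]ᵀ = [[5], [−3]].

5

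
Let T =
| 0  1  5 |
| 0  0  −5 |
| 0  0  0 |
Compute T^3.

[[0, 0, 0], [0, 0, 0], [0, 0, 0]]

T is strictly triangular, hence nilpotent: T^3 = 0, so T^3 = 0.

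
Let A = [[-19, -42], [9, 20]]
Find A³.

[[-55, -126], [27, 62]]

tr A = 1 and det A = -2, so the characteristic polynomial is λ² − (1)λ + (-2) with roots 2 and -1.
Eigenvectors give P = [[2, -7], [-1, 3]] with P⁻¹ = [[-3, -7], [-1, -2]], and A = P·diag(2, -1)·P⁻¹.
Then A³ = P·diag(8, -1)·P⁻¹ = [[16, 7], [-8, -3]] · [[-3, -7], [-1, -2]] = [[-55, -126], [27, 62]].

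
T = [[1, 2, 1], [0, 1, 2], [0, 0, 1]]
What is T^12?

T = I + N where N = [[0, 2, 1], [0, 0, 2], [0, 0, 0]] is strictly upper-triangular, so N^3 = 0.
(I + N)^12 = I + 12·N + 66·N^2 = [[1, 24, 276], [0, 1, 24], [0, 0, 1]].

[[1, 24, 276], [0, 1, 24], [0, 0, 1]]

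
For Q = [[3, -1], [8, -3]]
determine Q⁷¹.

[[3, -1], [8, -3]]

Q² = I (check: tr Q = 0 and det Q = -1), so Q⁷¹ = Q since 71 is odd.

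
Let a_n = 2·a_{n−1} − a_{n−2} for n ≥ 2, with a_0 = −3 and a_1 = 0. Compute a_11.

30

With companion matrix A = [[2, −1], [1, 0]], [a_n, a_{n−1}]ᵀ = A·[a_{n−1}, a_{n−2}]ᵀ, so [a_11, a_10]ᵀ = A^10·[a_1, a_0]ᵀ.
A^10 = [[11, −10], [10, −9]], giving [a_11, a_10]ᵀ = [[30], [27]].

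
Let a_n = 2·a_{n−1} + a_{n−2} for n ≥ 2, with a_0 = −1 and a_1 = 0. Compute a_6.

With companion matrix M = [[2, 1], [1, 0]], [a_n, a_{n−1}]ᵀ = M·[a_{n−1}, a_{n−2}]ᵀ, so [a_6, a_5]ᵀ = M^5·[a_1, a_0]ᵀ.
M^5 = [[70, 29], [29, 12]], giving [a_6, a_5]ᵀ = [[−29], [−12]].

−29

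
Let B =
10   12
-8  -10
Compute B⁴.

tr B = 0 and det B = -4, so the characteristic polynomial is λ² − (0)λ + (-4) with roots 2 and -2.
Eigenvectors give P = [[3, -1], [-2, 1]] with P⁻¹ = [[1, 1], [2, 3]], and B = P·diag(2, -2)·P⁻¹.
Then B⁴ = P·diag(16, 16)·P⁻¹ = [[48, -16], [-32, 16]] · [[1, 1], [2, 3]] = [[16, 0], [0, 16]].

[[16, 0], [0, 16]]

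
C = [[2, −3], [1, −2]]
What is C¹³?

[[2, −3], [1, −2]]

C² = I (check: tr C = 0 and det C = −1), so C¹³ = C since 13 is odd.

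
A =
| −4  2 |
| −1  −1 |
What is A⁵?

tr A = −5 and det A = 6, so the characteristic polynomial is λ² − (−5)λ + (6) with roots −2 and −3.
Eigenvectors give P = [[−1, 2], [−1, 1]] with P⁻¹ = [[1, −2], [1, −1]], and A = P·diag(−2, −3)·P⁻¹.
Then A⁵ = P·diag(−32, −243)·P⁻¹ = [[32, −486], [32, −243]] · [[1, −2], [1, −1]] = [[−454, 422], [−211, 179]].

[[−454, 422], [−211, 179]]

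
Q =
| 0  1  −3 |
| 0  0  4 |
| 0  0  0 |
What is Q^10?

Q is strictly triangular, hence nilpotent: Q^3 = 0, so Q^10 = 0.

[[0, 0, 0], [0, 0, 0], [0, 0, 0]]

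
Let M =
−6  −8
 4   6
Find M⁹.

[[−1536, −2048], [1024, 1536]]

tr M = 0 and det M = −4, so the characteristic polynomial is λ² − (0)λ + (−4) with roots −2 and 2.
Eigenvectors give P = [[2, −1], [−1, 1]] with P⁻¹ = [[1, 1], [1, 2]], and M = P·diag(−2, 2)·P⁻¹.
Then M⁹ = P·diag(−512, 512)·P⁻¹ = [[−1024, −512], [512, 512]] · [[1, 1], [1, 2]] = [[−1536, −2048], [1024, 1536]].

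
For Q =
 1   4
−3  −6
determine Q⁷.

tr Q = −5 and det Q = 6, so the characteristic polynomial is λ² − (−5)λ + (6) with roots −2 and −3.
Eigenvectors give P = [[4, −1], [−3, 1]] with P⁻¹ = [[1, 1], [3, 4]], and Q = P·diag(−2, −3)·P⁻¹.
Then Q⁷ = P·diag(−128, −2187)·P⁻¹ = [[−512, 2187], [384, −2187]] · [[1, 1], [3, 4]] = [[6049, 8236], [−6177, −8364]].

[[6049, 8236], [−6177, −8364]]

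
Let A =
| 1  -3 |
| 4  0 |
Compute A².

[[-11, -3], [4, -12]]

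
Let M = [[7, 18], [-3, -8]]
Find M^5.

[[67, 198], [-33, -98]]

tr M = -1 and det M = -2, so the characteristic polynomial is λ² − (-1)λ + (-2) with roots 1 and -2.
Eigenvectors give P = [[-3, -2], [1, 1]] with P⁻¹ = [[-1, -2], [1, 3]], and M = P·diag(1, -2)·P⁻¹.
Then M^5 = P·diag(1, -32)·P⁻¹ = [[-3, 64], [1, -32]] · [[-1, -2], [1, 3]] = [[67, 198], [-33, -98]].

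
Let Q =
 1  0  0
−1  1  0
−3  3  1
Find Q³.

[[1, 0, 0], [−3, 1, 0], [−18, 9, 1]]

Q = I + N where N = [[0, 0, 0], [−1, 0, 0], [−3, 3, 0]] is strictly lower-triangular, so N³ = 0.
(I + N)³ = I + 3·N + 3·N² = [[1, 0, 0], [−3, 1, 0], [−18, 9, 1]].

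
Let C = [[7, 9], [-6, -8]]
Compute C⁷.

[[259, 387], [-258, -386]]

tr C = -1 and det C = -2, so the characteristic polynomial is λ² − (-1)λ + (-2) with roots 1 and -2.
Eigenvectors give P = [[3, -1], [-2, 1]] with P⁻¹ = [[1, 1], [2, 3]], and C = P·diag(1, -2)·P⁻¹.
Then C⁷ = P·diag(1, -128)·P⁻¹ = [[3, 128], [-2, -128]] · [[1, 1], [2, 3]] = [[259, 387], [-258, -386]].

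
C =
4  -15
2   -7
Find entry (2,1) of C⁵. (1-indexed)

62

tr C = -3 and det C = 2, so the characteristic polynomial is λ² − (-3)λ + (2) with roots -1 and -2.
Eigenvectors give P = [[3, -5], [1, -2]] with P⁻¹ = [[2, -5], [1, -3]], and C = P·diag(-1, -2)·P⁻¹.
Then C⁵ = P·diag(-1, -32)·P⁻¹ = [[-3, 160], [-1, 64]] · [[2, -5], [1, -3]] = [[154, -465], [62, -187]].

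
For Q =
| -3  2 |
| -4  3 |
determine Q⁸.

Q² = I (check: tr Q = 0 and det Q = -1), so Q⁸ = I since 8 is even.

[[1, 0], [0, 1]]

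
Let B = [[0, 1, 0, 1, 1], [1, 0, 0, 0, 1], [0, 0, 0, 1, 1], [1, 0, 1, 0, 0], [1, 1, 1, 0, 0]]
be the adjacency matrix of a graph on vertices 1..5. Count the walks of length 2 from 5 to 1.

The number of length-2 walks from vertex 5 to vertex 1 is entry (5,1) of B², where B is the adjacency matrix.
B² = [[3, 1, 2, 0, 1], [1, 2, 1, 1, 1], [2, 1, 2, 0, 0], [0, 1, 0, 2, 2], [1, 1, 0, 2, 3]]

1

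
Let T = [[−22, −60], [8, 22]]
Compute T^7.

[[−1408, −3840], [512, 1408]]

tr T = 0 and det T = −4, so the characteristic polynomial is λ² − (0)λ + (−4) with roots −2 and 2.
Eigenvectors give P = [[−3, −5], [1, 2]] with P⁻¹ = [[−2, −5], [1, 3]], and T = P·diag(−2, 2)·P⁻¹.
Then T^7 = P·diag(−128, 128)·P⁻¹ = [[384, −640], [−128, 256]] · [[−2, −5], [1, 3]] = [[−1408, −3840], [512, 1408]].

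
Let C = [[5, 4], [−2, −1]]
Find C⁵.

tr C = 4 and det C = 3, so the characteristic polynomial is λ² − (4)λ + (3) with roots 1 and 3.
Eigenvectors give P = [[−1, −2], [1, 1]] with P⁻¹ = [[1, 2], [−1, −1]], and C = P·diag(1, 3)·P⁻¹.
Then C⁵ = P·diag(1, 243)·P⁻¹ = [[−1, −486], [1, 243]] · [[1, 2], [−1, −1]] = [[485, 484], [−242, −241]].

[[485, 484], [−242, −241]]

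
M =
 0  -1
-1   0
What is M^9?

M² = I (check: tr M = 0 and det M = -1), so M^9 = M since 9 is odd.

[[0, -1], [-1, 0]]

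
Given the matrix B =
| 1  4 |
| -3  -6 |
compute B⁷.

tr B = -5 and det B = 6, so the characteristic polynomial is λ² − (-5)λ + (6) with roots -2 and -3.
Eigenvectors give P = [[-4, -1], [3, 1]] with P⁻¹ = [[-1, -1], [3, 4]], and B = P·diag(-2, -3)·P⁻¹.
Then B⁷ = P·diag(-128, -2187)·P⁻¹ = [[512, 2187], [-384, -2187]] · [[-1, -1], [3, 4]] = [[6049, 8236], [-6177, -8364]].

[[6049, 8236], [-6177, -8364]]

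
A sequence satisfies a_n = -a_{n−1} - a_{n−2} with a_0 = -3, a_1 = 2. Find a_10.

2

With companion matrix A = [[-1, -1], [1, 0]], [a_n, a_{n−1}]ᵀ = A·[a_{n−1}, a_{n−2}]ᵀ, so [a_10, a_9]ᵀ = A⁹·[a_1, a_0]ᵀ.
A⁹ = [[1, 0], [0, 1]], giving [a_10, a_9]ᵀ = [[2], [-3]].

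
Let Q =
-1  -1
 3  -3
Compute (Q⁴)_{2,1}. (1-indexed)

-48

Q² = [[-2, 4], [-12, 6]]
Q³ = [[14, -10], [30, -6]]
Q⁴ = [[-44, 16], [-48, -12]]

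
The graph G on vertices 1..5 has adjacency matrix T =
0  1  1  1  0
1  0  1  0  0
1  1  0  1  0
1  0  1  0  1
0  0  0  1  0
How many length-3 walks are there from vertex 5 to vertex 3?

The number of length-3 walks from vertex 5 to vertex 3 is entry (5,3) of T³, where T is the adjacency matrix.
T² = [[3, 1, 2, 1, 1], [1, 2, 1, 2, 0], [2, 1, 3, 1, 1], [1, 2, 1, 3, 0], [1, 0, 1, 0, 1]]
T³ = [[4, 5, 5, 6, 1], [5, 2, 5, 2, 2], [5, 5, 4, 6, 1], [6, 2, 6, 2, 3], [1, 2, 1, 3, 0]]

1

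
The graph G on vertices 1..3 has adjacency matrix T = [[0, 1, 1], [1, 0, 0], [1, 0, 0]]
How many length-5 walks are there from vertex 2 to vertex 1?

4

The number of length-5 walks from vertex 2 to vertex 1 is entry (2,1) of T⁵, where T is the adjacency matrix.
T² = [[2, 0, 0], [0, 1, 1], [0, 1, 1]]
T³ = [[0, 2, 2], [2, 0, 0], [2, 0, 0]]
T⁴ = [[4, 0, 0], [0, 2, 2], [0, 2, 2]]
T⁵ = [[0, 4, 4], [4, 0, 0], [4, 0, 0]]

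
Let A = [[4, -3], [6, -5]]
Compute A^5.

[[34, -33], [66, -65]]

tr A = -1 and det A = -2, so the characteristic polynomial is λ² − (-1)λ + (-2) with roots -2 and 1.
Eigenvectors give P = [[-1, 1], [-2, 1]] with P⁻¹ = [[1, -1], [2, -1]], and A = P·diag(-2, 1)·P⁻¹.
Then A^5 = P·diag(-32, 1)·P⁻¹ = [[32, 1], [64, 1]] · [[1, -1], [2, -1]] = [[34, -33], [66, -65]].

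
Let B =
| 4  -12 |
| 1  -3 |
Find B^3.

[[4, -12], [1, -3]]

B² = B (a projection; rank 1, trace 1), so B^3 = B.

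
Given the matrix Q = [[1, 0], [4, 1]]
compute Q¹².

[[1, 0], [48, 1]]

Q = I + N where N = [[0, 0], [4, 0]] is strictly lower-triangular, so N² = 0.
(I + N)¹² = I + 12·N = [[1, 0], [48, 1]].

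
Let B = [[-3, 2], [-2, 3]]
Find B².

[[5, 0], [0, 5]]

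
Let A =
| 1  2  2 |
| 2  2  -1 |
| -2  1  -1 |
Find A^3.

A^2 = [[1, 8, -2], [8, 7, 3], [2, -3, -4]]
A^3 = [[21, 16, -4], [16, 33, 6], [4, -6, 11]]

[[21, 16, -4], [16, 33, 6], [4, -6, 11]]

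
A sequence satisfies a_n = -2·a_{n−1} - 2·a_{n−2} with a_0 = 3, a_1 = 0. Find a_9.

0

With companion matrix Q = [[-2, -2], [1, 0]], [a_n, a_{n−1}]ᵀ = Q·[a_{n−1}, a_{n−2}]ᵀ, so [a_9, a_8]ᵀ = Q^8·[a_1, a_0]ᵀ.
Q^8 = [[16, 0], [0, 16]], giving [a_9, a_8]ᵀ = [[0], [48]].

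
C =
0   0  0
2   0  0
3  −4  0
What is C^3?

[[0, 0, 0], [0, 0, 0], [0, 0, 0]]

C is strictly triangular, hence nilpotent: C^3 = 0, so C^3 = 0.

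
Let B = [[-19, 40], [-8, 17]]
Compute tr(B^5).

tr B = -2 and det B = -3, so the characteristic polynomial is λ² − (-2)λ + (-3) with roots -3 and 1.
Eigenvectors give P = [[5, 2], [2, 1]] with P⁻¹ = [[1, -2], [-2, 5]], and B = P·diag(-3, 1)·P⁻¹.
Then B^5 = P·diag(-243, 1)·P⁻¹ = [[-1215, 2], [-486, 1]] · [[1, -2], [-2, 5]] = [[-1219, 2440], [-488, 977]].

-242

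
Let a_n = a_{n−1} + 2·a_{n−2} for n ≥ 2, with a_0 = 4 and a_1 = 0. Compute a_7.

168

With companion matrix T = [[1, 2], [1, 0]], [a_n, a_{n−1}]ᵀ = T·[a_{n−1}, a_{n−2}]ᵀ, so [a_7, a_6]ᵀ = T^6·[a_1, a_0]ᵀ.
T^6 = [[43, 42], [21, 22]], giving [a_7, a_6]ᵀ = [[168], [88]].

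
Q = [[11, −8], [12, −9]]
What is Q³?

tr Q = 2 and det Q = −3, so the characteristic polynomial is λ² − (2)λ + (−3) with roots −1 and 3.
Eigenvectors give P = [[−2, 1], [−3, 1]] with P⁻¹ = [[1, −1], [3, −2]], and Q = P·diag(−1, 3)·P⁻¹.
Then Q³ = P·diag(−1, 27)·P⁻¹ = [[2, 27], [3, 27]] · [[1, −1], [3, −2]] = [[83, −56], [84, −57]].

[[83, −56], [84, −57]]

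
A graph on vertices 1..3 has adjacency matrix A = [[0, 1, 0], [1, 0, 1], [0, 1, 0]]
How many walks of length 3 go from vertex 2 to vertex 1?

2

The number of length-3 walks from vertex 2 to vertex 1 is entry (2,1) of A³, where A is the adjacency matrix.
A² = [[1, 0, 1], [0, 2, 0], [1, 0, 1]]
A³ = [[0, 2, 0], [2, 0, 2], [0, 2, 0]]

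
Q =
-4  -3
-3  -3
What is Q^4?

[[1066, 903], [903, 765]]

Q^2 = [[25, 21], [21, 18]]
Q^3 = [[-163, -138], [-138, -117]]
Q^4 = [[1066, 903], [903, 765]]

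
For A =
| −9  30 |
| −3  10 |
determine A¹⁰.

[[−9, 30], [−3, 10]]

A² = A (a projection; rank 1, trace 1), so A¹⁰ = A.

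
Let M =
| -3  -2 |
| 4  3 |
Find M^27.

[[-3, -2], [4, 3]]

M² = I (check: tr M = 0 and det M = -1), so M^27 = M since 27 is odd.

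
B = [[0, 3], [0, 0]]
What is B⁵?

B is strictly triangular, hence nilpotent: B² = 0, so B⁵ = 0.

[[0, 0], [0, 0]]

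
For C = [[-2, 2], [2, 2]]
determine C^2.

[[8, 0], [0, 8]]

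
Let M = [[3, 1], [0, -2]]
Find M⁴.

M² = [[9, 1], [0, 4]]
M³ = [[27, 7], [0, -8]]
M⁴ = [[81, 13], [0, 16]]

[[81, 13], [0, 16]]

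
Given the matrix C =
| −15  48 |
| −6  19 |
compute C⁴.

tr C = 4 and det C = 3, so the characteristic polynomial is λ² − (4)λ + (3) with roots 3 and 1.
Eigenvectors give P = [[−8, 3], [−3, 1]] with P⁻¹ = [[1, −3], [3, −8]], and C = P·diag(3, 1)·P⁻¹.
Then C⁴ = P·diag(81, 1)·P⁻¹ = [[−648, 3], [−243, 1]] · [[1, −3], [3, −8]] = [[−639, 1920], [−240, 721]].

[[−639, 1920], [−240, 721]]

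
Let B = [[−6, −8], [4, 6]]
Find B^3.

tr B = 0 and det B = −4, so the characteristic polynomial is λ² − (0)λ + (−4) with roots −2 and 2.
Eigenvectors give P = [[−2, 1], [1, −1]] with P⁻¹ = [[−1, −1], [−1, −2]], and B = P·diag(−2, 2)·P⁻¹.
Then B^3 = P·diag(−8, 8)·P⁻¹ = [[16, 8], [−8, −8]] · [[−1, −1], [−1, −2]] = [[−24, −32], [16, 24]].

[[−24, −32], [16, 24]]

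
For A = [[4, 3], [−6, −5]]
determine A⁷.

[[130, 129], [−258, −257]]

tr A = −1 and det A = −2, so the characteristic polynomial is λ² − (−1)λ + (−2) with roots 1 and −2.
Eigenvectors give P = [[−1, −1], [1, 2]] with P⁻¹ = [[−2, −1], [1, 1]], and A = P·diag(1, −2)·P⁻¹.
Then A⁷ = P·diag(1, −128)·P⁻¹ = [[−1, 128], [1, −256]] · [[−2, −1], [1, 1]] = [[130, 129], [−258, −257]].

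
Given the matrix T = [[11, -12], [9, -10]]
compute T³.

tr T = 1 and det T = -2, so the characteristic polynomial is λ² − (1)λ + (-2) with roots -1 and 2.
Eigenvectors give P = [[1, -4], [1, -3]] with P⁻¹ = [[-3, 4], [-1, 1]], and T = P·diag(-1, 2)·P⁻¹.
Then T³ = P·diag(-1, 8)·P⁻¹ = [[-1, -32], [-1, -24]] · [[-3, 4], [-1, 1]] = [[35, -36], [27, -28]].

[[35, -36], [27, -28]]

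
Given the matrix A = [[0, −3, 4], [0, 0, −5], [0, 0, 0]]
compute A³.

[[0, 0, 0], [0, 0, 0], [0, 0, 0]]

A is strictly triangular, hence nilpotent: A³ = 0, so A³ = 0.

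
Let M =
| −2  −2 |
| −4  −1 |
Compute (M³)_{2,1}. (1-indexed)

−60

M² = [[12, 6], [12, 9]]
M³ = [[−48, −30], [−60, −33]]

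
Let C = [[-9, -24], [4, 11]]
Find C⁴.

tr C = 2 and det C = -3, so the characteristic polynomial is λ² − (2)λ + (-3) with roots 3 and -1.
Eigenvectors give P = [[-2, 3], [1, -1]] with P⁻¹ = [[1, 3], [1, 2]], and C = P·diag(3, -1)·P⁻¹.
Then C⁴ = P·diag(81, 1)·P⁻¹ = [[-162, 3], [81, -1]] · [[1, 3], [1, 2]] = [[-159, -480], [80, 241]].

[[-159, -480], [80, 241]]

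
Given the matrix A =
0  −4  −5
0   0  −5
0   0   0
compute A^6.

[[0, 0, 0], [0, 0, 0], [0, 0, 0]]

A is strictly triangular, hence nilpotent: A^3 = 0, so A^6 = 0.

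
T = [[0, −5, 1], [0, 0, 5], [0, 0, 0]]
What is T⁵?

[[0, 0, 0], [0, 0, 0], [0, 0, 0]]

T is strictly triangular, hence nilpotent: T³ = 0, so T⁵ = 0.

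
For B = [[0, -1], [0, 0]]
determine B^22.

B is strictly triangular, hence nilpotent: B^2 = 0, so B^22 = 0.

[[0, 0], [0, 0]]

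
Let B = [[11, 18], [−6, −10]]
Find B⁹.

[[2051, 3078], [−1026, −1540]]

tr B = 1 and det B = −2, so the characteristic polynomial is λ² − (1)λ + (−2) with roots −1 and 2.
Eigenvectors give P = [[3, 2], [−2, −1]] with P⁻¹ = [[−1, −2], [2, 3]], and B = P·diag(−1, 2)·P⁻¹.
Then B⁹ = P·diag(−1, 512)·P⁻¹ = [[−3, 1024], [2, −512]] · [[−1, −2], [2, 3]] = [[2051, 3078], [−1026, −1540]].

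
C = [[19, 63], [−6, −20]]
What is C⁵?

tr C = −1 and det C = −2, so the characteristic polynomial is λ² − (−1)λ + (−2) with roots 1 and −2.
Eigenvectors give P = [[−7, −3], [2, 1]] with P⁻¹ = [[−1, −3], [2, 7]], and C = P·diag(1, −2)·P⁻¹.
Then C⁵ = P·diag(1, −32)·P⁻¹ = [[−7, 96], [2, −32]] · [[−1, −3], [2, 7]] = [[199, 693], [−66, −230]].

[[199, 693], [−66, −230]]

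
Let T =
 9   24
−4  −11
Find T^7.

tr T = −2 and det T = −3, so the characteristic polynomial is λ² − (−2)λ + (−3) with roots 1 and −3.
Eigenvectors give P = [[3, −2], [−1, 1]] with P⁻¹ = [[1, 2], [1, 3]], and T = P·diag(1, −3)·P⁻¹.
Then T^7 = P·diag(1, −2187)·P⁻¹ = [[3, 4374], [−1, −2187]] · [[1, 2], [1, 3]] = [[4377, 13128], [−2188, −6563]].

[[4377, 13128], [−2188, −6563]]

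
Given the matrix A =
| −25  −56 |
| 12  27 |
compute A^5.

tr A = 2 and det A = −3, so the characteristic polynomial is λ² − (2)λ + (−3) with roots 3 and −1.
Eigenvectors give P = [[2, 7], [−1, −3]] with P⁻¹ = [[−3, −7], [1, 2]], and A = P·diag(3, −1)·P⁻¹.
Then A^5 = P·diag(243, −1)·P⁻¹ = [[486, −7], [−243, 3]] · [[−3, −7], [1, 2]] = [[−1465, −3416], [732, 1707]].

[[−1465, −3416], [732, 1707]]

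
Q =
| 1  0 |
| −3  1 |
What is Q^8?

Q = I + N where N = [[0, 0], [−3, 0]] is strictly lower-triangular, so N^2 = 0.
(I + N)^8 = I + 8·N = [[1, 0], [−24, 1]].

[[1, 0], [−24, 1]]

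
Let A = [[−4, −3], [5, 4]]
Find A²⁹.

[[−4, −3], [5, 4]]

A² = I (check: tr A = 0 and det A = −1), so A²⁹ = A since 29 is odd.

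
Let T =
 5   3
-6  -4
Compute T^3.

[[17, 9], [-18, -10]]

tr T = 1 and det T = -2, so the characteristic polynomial is λ² − (1)λ + (-2) with roots 2 and -1.
Eigenvectors give P = [[-1, 1], [1, -2]] with P⁻¹ = [[-2, -1], [-1, -1]], and T = P·diag(2, -1)·P⁻¹.
Then T^3 = P·diag(8, -1)·P⁻¹ = [[-8, -1], [8, 2]] · [[-2, -1], [-1, -1]] = [[17, 9], [-18, -10]].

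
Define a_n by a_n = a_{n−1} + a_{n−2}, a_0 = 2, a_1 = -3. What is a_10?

-97

With companion matrix Q = [[1, 1], [1, 0]], [a_n, a_{n−1}]ᵀ = Q·[a_{n−1}, a_{n−2}]ᵀ, so [a_10, a_9]ᵀ = Q⁹·[a_1, a_0]ᵀ.
Q⁹ = [[55, 34], [34, 21]], giving [a_10, a_9]ᵀ = [[-97], [-60]].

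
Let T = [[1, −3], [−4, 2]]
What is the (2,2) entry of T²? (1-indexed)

16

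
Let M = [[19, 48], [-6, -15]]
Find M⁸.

tr M = 4 and det M = 3, so the characteristic polynomial is λ² − (4)λ + (3) with roots 3 and 1.
Eigenvectors give P = [[-3, -8], [1, 3]] with P⁻¹ = [[-3, -8], [1, 3]], and M = P·diag(3, 1)·P⁻¹.
Then M⁸ = P·diag(6561, 1)·P⁻¹ = [[-19683, -8], [6561, 3]] · [[-3, -8], [1, 3]] = [[59041, 157440], [-19680, -52479]].

[[59041, 157440], [-19680, -52479]]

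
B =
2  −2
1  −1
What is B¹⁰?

B² = B (a projection; rank 1, trace 1), so B¹⁰ = B.

[[2, −2], [1, −1]]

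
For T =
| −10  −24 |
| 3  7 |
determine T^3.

tr T = −3 and det T = 2, so the characteristic polynomial is λ² − (−3)λ + (2) with roots −1 and −2.
Eigenvectors give P = [[8, 3], [−3, −1]] with P⁻¹ = [[−1, −3], [3, 8]], and T = P·diag(−1, −2)·P⁻¹.
Then T^3 = P·diag(−1, −8)·P⁻¹ = [[−8, −24], [3, 8]] · [[−1, −3], [3, 8]] = [[−64, −168], [21, 55]].

[[−64, −168], [21, 55]]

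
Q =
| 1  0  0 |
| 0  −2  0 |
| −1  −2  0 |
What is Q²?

[[1, 0, 0], [0, 4, 0], [−1, 4, 0]]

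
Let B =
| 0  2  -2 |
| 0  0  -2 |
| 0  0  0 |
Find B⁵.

B is strictly triangular, hence nilpotent: B³ = 0, so B⁵ = 0.

[[0, 0, 0], [0, 0, 0], [0, 0, 0]]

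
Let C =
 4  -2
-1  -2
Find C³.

[[76, -28], [-14, -8]]

C² = [[18, -4], [-2, 6]]
C³ = [[76, -28], [-14, -8]]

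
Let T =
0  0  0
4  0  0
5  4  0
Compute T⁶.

[[0, 0, 0], [0, 0, 0], [0, 0, 0]]

T is strictly triangular, hence nilpotent: T³ = 0, so T⁶ = 0.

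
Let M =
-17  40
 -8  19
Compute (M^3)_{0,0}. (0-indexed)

-113

tr M = 2 and det M = -3, so the characteristic polynomial is λ² − (2)λ + (-3) with roots 3 and -1.
Eigenvectors give P = [[-2, 5], [-1, 2]] with P⁻¹ = [[2, -5], [1, -2]], and M = P·diag(3, -1)·P⁻¹.
Then M^3 = P·diag(27, -1)·P⁻¹ = [[-54, -5], [-27, -2]] · [[2, -5], [1, -2]] = [[-113, 280], [-56, 139]].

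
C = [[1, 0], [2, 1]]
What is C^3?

[[1, 0], [6, 1]]

C = I + N where N = [[0, 0], [2, 0]] is strictly lower-triangular, so N^2 = 0.
(I + N)^3 = I + 3·N = [[1, 0], [6, 1]].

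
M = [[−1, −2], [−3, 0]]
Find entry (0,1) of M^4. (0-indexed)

26

M^2 = [[7, 2], [3, 6]]
M^3 = [[−13, −14], [−21, −6]]
M^4 = [[55, 26], [39, 42]]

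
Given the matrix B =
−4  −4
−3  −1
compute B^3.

B^2 = [[28, 20], [15, 13]]
B^3 = [[−172, −132], [−99, −73]]

[[−172, −132], [−99, −73]]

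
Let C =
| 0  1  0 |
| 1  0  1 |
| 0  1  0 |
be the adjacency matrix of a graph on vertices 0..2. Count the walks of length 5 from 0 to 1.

The number of length-5 walks from vertex 0 to vertex 1 is entry (0,1) of C^5, where C is the adjacency matrix.
C^2 = [[1, 0, 1], [0, 2, 0], [1, 0, 1]]
C^3 = [[0, 2, 0], [2, 0, 2], [0, 2, 0]]
C^4 = [[2, 0, 2], [0, 4, 0], [2, 0, 2]]
C^5 = [[0, 4, 0], [4, 0, 4], [0, 4, 0]]

4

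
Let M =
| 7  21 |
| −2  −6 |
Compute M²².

[[7, 21], [−2, −6]]

M² = M (a projection; rank 1, trace 1), so M²² = M.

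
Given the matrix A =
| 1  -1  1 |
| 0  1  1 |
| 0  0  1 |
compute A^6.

A = I + N where N = [[0, -1, 1], [0, 0, 1], [0, 0, 0]] is strictly upper-triangular, so N^3 = 0.
(I + N)^6 = I + 6·N + 15·N^2 = [[1, -6, -9], [0, 1, 6], [0, 0, 1]].

[[1, -6, -9], [0, 1, 6], [0, 0, 1]]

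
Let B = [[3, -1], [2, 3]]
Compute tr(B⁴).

-46

B² = [[7, -6], [12, 7]]
B³ = [[9, -25], [50, 9]]
B⁴ = [[-23, -84], [168, -23]]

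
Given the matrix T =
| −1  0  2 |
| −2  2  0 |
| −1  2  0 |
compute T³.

[[−5, 4, −2], [−2, 0, −4], [−3, 4, −6]]

T² = [[−1, 4, −2], [−2, 4, −4], [−3, 4, −2]]
T³ = [[−5, 4, −2], [−2, 0, −4], [−3, 4, −6]]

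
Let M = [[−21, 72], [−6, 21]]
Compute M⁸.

[[6561, 0], [0, 6561]]

tr M = 0 and det M = −9, so the characteristic polynomial is λ² − (0)λ + (−9) with roots −3 and 3.
Eigenvectors give P = [[4, 3], [1, 1]] with P⁻¹ = [[1, −3], [−1, 4]], and M = P·diag(−3, 3)·P⁻¹.
Then M⁸ = P·diag(6561, 6561)·P⁻¹ = [[26244, 19683], [6561, 6561]] · [[1, −3], [−1, 4]] = [[6561, 0], [0, 6561]].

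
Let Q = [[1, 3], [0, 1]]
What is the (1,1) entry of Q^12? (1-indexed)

1

Q = I + N where N = [[0, 3], [0, 0]] is strictly upper-triangular, so N^2 = 0.
(I + N)^12 = I + 12·N = [[1, 36], [0, 1]].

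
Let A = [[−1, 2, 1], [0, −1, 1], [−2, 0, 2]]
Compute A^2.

[[−1, −4, 3], [−2, 1, 1], [−2, −4, 2]]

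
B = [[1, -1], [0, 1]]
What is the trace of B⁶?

B = I + N where N = [[0, -1], [0, 0]] is strictly upper-triangular, so N² = 0.
(I + N)⁶ = I + 6·N = [[1, -6], [0, 1]].

2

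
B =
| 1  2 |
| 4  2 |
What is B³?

[[33, 30], [60, 48]]

B² = [[9, 6], [12, 12]]
B³ = [[33, 30], [60, 48]]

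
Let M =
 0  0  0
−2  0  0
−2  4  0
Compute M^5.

M is strictly triangular, hence nilpotent: M^3 = 0, so M^5 = 0.

[[0, 0, 0], [0, 0, 0], [0, 0, 0]]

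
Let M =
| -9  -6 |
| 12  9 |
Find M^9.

[[-59049, -39366], [78732, 59049]]

tr M = 0 and det M = -9, so the characteristic polynomial is λ² − (0)λ + (-9) with roots 3 and -3.
Eigenvectors give P = [[-1, -1], [2, 1]] with P⁻¹ = [[1, 1], [-2, -1]], and M = P·diag(3, -3)·P⁻¹.
Then M^9 = P·diag(19683, -19683)·P⁻¹ = [[-19683, 19683], [39366, -19683]] · [[1, 1], [-2, -1]] = [[-59049, -39366], [78732, 59049]].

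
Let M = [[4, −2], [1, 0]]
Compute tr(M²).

12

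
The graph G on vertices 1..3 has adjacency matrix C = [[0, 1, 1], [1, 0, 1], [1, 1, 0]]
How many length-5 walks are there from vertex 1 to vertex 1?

10

The number of length-5 walks from vertex 1 to vertex 1 is entry (1,1) of C⁵, where C is the adjacency matrix.
C² = [[2, 1, 1], [1, 2, 1], [1, 1, 2]]
C³ = [[2, 3, 3], [3, 2, 3], [3, 3, 2]]
C⁴ = [[6, 5, 5], [5, 6, 5], [5, 5, 6]]
C⁵ = [[10, 11, 11], [11, 10, 11], [11, 11, 10]]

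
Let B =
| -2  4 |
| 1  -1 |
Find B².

[[8, -12], [-3, 5]]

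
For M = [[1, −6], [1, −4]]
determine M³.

[[13, −42], [7, −22]]

tr M = −3 and det M = 2, so the characteristic polynomial is λ² − (−3)λ + (2) with roots −2 and −1.
Eigenvectors give P = [[2, −3], [1, −1]] with P⁻¹ = [[−1, 3], [−1, 2]], and M = P·diag(−2, −1)·P⁻¹.
Then M³ = P·diag(−8, −1)·P⁻¹ = [[−16, 3], [−8, 1]] · [[−1, 3], [−1, 2]] = [[13, −42], [7, −22]].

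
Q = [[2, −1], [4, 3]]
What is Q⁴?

[[−100, −25], [100, −75]]

Q² = [[0, −5], [20, 5]]
Q³ = [[−20, −15], [60, −5]]
Q⁴ = [[−100, −25], [100, −75]]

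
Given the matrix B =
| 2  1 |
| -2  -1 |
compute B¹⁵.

B² = B (a projection; rank 1, trace 1), so B¹⁵ = B.

[[2, 1], [-2, -1]]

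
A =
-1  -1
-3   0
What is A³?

[[-7, -4], [-12, -3]]

A² = [[4, 1], [3, 3]]
A³ = [[-7, -4], [-12, -3]]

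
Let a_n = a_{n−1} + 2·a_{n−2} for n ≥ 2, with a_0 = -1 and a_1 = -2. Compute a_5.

-32

With companion matrix M = [[1, 2], [1, 0]], [a_n, a_{n−1}]ᵀ = M·[a_{n−1}, a_{n−2}]ᵀ, so [a_5, a_4]ᵀ = M⁴·[a_1, a_0]ᵀ.
M⁴ = [[11, 10], [5, 6]], giving [a_5, a_4]ᵀ = [[-32], [-16]].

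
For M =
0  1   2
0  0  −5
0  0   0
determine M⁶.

[[0, 0, 0], [0, 0, 0], [0, 0, 0]]

M is strictly triangular, hence nilpotent: M³ = 0, so M⁶ = 0.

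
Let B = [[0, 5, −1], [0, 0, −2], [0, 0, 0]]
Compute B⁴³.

B is strictly triangular, hence nilpotent: B³ = 0, so B⁴³ = 0.

[[0, 0, 0], [0, 0, 0], [0, 0, 0]]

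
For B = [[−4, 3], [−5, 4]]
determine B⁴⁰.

B² = I (check: tr B = 0 and det B = −1), so B⁴⁰ = I since 40 is even.

[[1, 0], [0, 1]]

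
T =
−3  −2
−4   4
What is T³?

T² = [[17, −2], [−4, 24]]
T³ = [[−43, −42], [−84, 104]]

[[−43, −42], [−84, 104]]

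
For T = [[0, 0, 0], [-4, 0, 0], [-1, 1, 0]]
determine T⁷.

[[0, 0, 0], [0, 0, 0], [0, 0, 0]]

T is strictly triangular, hence nilpotent: T³ = 0, so T⁷ = 0.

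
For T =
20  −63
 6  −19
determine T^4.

[[106, −315], [30, −89]]

tr T = 1 and det T = −2, so the characteristic polynomial is λ² − (1)λ + (−2) with roots −1 and 2.
Eigenvectors give P = [[3, 7], [1, 2]] with P⁻¹ = [[−2, 7], [1, −3]], and T = P·diag(−1, 2)·P⁻¹.
Then T^4 = P·diag(1, 16)·P⁻¹ = [[3, 112], [1, 32]] · [[−2, 7], [1, −3]] = [[106, −315], [30, −89]].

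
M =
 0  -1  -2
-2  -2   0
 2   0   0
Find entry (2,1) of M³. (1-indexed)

-4

M² = [[-2, 2, 0], [4, 6, 4], [0, -2, -4]]
M³ = [[-4, -2, 4], [-4, -16, -8], [-4, 4, 0]]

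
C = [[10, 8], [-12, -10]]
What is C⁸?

[[256, 0], [0, 256]]

tr C = 0 and det C = -4, so the characteristic polynomial is λ² − (0)λ + (-4) with roots -2 and 2.
Eigenvectors give P = [[-2, -1], [3, 1]] with P⁻¹ = [[1, 1], [-3, -2]], and C = P·diag(-2, 2)·P⁻¹.
Then C⁸ = P·diag(256, 256)·P⁻¹ = [[-512, -256], [768, 256]] · [[1, 1], [-3, -2]] = [[256, 0], [0, 256]].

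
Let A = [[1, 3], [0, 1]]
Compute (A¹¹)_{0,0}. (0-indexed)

1

A = I + N where N = [[0, 3], [0, 0]] is strictly upper-triangular, so N² = 0.
(I + N)¹¹ = I + 11·N = [[1, 33], [0, 1]].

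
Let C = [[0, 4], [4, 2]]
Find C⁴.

[[320, 288], [288, 464]]

C² = [[16, 8], [8, 20]]
C³ = [[32, 80], [80, 72]]
C⁴ = [[320, 288], [288, 464]]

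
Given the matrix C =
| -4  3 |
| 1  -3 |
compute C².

[[19, -21], [-7, 12]]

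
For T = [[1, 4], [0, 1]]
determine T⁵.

T = I + N where N = [[0, 4], [0, 0]] is strictly upper-triangular, so N² = 0.
(I + N)⁵ = I + 5·N = [[1, 20], [0, 1]].

[[1, 20], [0, 1]]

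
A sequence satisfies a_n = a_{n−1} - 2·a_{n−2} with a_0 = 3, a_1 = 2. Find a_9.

With companion matrix A = [[1, -2], [1, 0]], [a_n, a_{n−1}]ᵀ = A·[a_{n−1}, a_{n−2}]ᵀ, so [a_9, a_8]ᵀ = A⁸·[a_1, a_0]ᵀ.
A⁸ = [[-17, 6], [-3, -14]], giving [a_9, a_8]ᵀ = [[-16], [-48]].

-16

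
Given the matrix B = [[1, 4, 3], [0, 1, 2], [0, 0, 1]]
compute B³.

[[1, 12, 33], [0, 1, 6], [0, 0, 1]]

B = I + N where N = [[0, 4, 3], [0, 0, 2], [0, 0, 0]] is strictly upper-triangular, so N³ = 0.
(I + N)³ = I + 3·N + 3·N² = [[1, 12, 33], [0, 1, 6], [0, 0, 1]].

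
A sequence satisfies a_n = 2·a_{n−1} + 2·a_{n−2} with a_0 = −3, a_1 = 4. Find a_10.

12064

With companion matrix B = [[2, 2], [1, 0]], [a_n, a_{n−1}]ᵀ = B·[a_{n−1}, a_{n−2}]ᵀ, so [a_10, a_9]ᵀ = B⁹·[a_1, a_0]ᵀ.
B⁹ = [[6688, 4896], [2448, 1792]], giving [a_10, a_9]ᵀ = [[12064], [4416]].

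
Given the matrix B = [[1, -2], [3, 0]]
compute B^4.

[[19, 22], [-33, 30]]

B^2 = [[-5, -2], [3, -6]]
B^3 = [[-11, 10], [-15, -6]]
B^4 = [[19, 22], [-33, 30]]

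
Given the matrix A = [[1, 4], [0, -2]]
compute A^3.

A^2 = [[1, -4], [0, 4]]
A^3 = [[1, 12], [0, -8]]

[[1, 12], [0, -8]]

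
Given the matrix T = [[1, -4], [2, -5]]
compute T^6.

[[-727, 1456], [-728, 1457]]

tr T = -4 and det T = 3, so the characteristic polynomial is λ² − (-4)λ + (3) with roots -1 and -3.
Eigenvectors give P = [[-2, 1], [-1, 1]] with P⁻¹ = [[-1, 1], [-1, 2]], and T = P·diag(-1, -3)·P⁻¹.
Then T^6 = P·diag(1, 729)·P⁻¹ = [[-2, 729], [-1, 729]] · [[-1, 1], [-1, 2]] = [[-727, 1456], [-728, 1457]].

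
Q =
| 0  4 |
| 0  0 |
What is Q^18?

Q is strictly triangular, hence nilpotent: Q^2 = 0, so Q^18 = 0.

[[0, 0], [0, 0]]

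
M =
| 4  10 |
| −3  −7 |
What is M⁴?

[[−74, −150], [45, 91]]

tr M = −3 and det M = 2, so the characteristic polynomial is λ² − (−3)λ + (2) with roots −1 and −2.
Eigenvectors give P = [[−2, 5], [1, −3]] with P⁻¹ = [[−3, −5], [−1, −2]], and M = P·diag(−1, −2)·P⁻¹.
Then M⁴ = P·diag(1, 16)·P⁻¹ = [[−2, 80], [1, −48]] · [[−3, −5], [−1, −2]] = [[−74, −150], [45, 91]].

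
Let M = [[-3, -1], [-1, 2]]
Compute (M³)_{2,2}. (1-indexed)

M² = [[10, 1], [1, 5]]
M³ = [[-31, -8], [-8, 9]]

9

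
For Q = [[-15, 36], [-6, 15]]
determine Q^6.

tr Q = 0 and det Q = -9, so the characteristic polynomial is λ² − (0)λ + (-9) with roots 3 and -3.
Eigenvectors give P = [[2, 3], [1, 1]] with P⁻¹ = [[-1, 3], [1, -2]], and Q = P·diag(3, -3)·P⁻¹.
Then Q^6 = P·diag(729, 729)·P⁻¹ = [[1458, 2187], [729, 729]] · [[-1, 3], [1, -2]] = [[729, 0], [0, 729]].

[[729, 0], [0, 729]]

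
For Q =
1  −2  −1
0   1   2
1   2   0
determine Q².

[[0, −6, −5], [2, 5, 2], [1, 0, 3]]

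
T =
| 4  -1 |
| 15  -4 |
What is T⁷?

[[4, -1], [15, -4]]

T² = I (check: tr T = 0 and det T = -1), so T⁷ = T since 7 is odd.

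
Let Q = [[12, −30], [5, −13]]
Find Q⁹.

[[40902, −121170], [20195, −60073]]

tr Q = −1 and det Q = −6, so the characteristic polynomial is λ² − (−1)λ + (−6) with roots 2 and −3.
Eigenvectors give P = [[3, −2], [1, −1]] with P⁻¹ = [[1, −2], [1, −3]], and Q = P·diag(2, −3)·P⁻¹.
Then Q⁹ = P·diag(512, −19683)·P⁻¹ = [[1536, 39366], [512, 19683]] · [[1, −2], [1, −3]] = [[40902, −121170], [20195, −60073]].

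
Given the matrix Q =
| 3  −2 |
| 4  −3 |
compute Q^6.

Q² = I (check: tr Q = 0 and det Q = −1), so Q^6 = I since 6 is even.

[[1, 0], [0, 1]]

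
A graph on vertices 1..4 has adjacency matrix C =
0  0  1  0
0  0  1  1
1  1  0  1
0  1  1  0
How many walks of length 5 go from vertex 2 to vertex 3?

17

The number of length-5 walks from vertex 2 to vertex 3 is entry (2,3) of C⁵, where C is the adjacency matrix.
C² = [[1, 1, 0, 1], [1, 2, 1, 1], [0, 1, 3, 1], [1, 1, 1, 2]]
C³ = [[0, 1, 3, 1], [1, 2, 4, 3], [3, 4, 2, 4], [1, 3, 4, 2]]
C⁴ = [[3, 4, 2, 4], [4, 7, 6, 6], [2, 6, 11, 6], [4, 6, 6, 7]]
C⁵ = [[2, 6, 11, 6], [6, 12, 17, 13], [11, 17, 14, 17], [6, 13, 17, 12]]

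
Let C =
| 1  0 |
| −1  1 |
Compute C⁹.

[[1, 0], [−9, 1]]

C = I + N where N = [[0, 0], [−1, 0]] is strictly lower-triangular, so N² = 0.
(I + N)⁹ = I + 9·N = [[1, 0], [−9, 1]].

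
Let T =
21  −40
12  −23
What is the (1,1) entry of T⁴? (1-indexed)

−399

tr T = −2 and det T = −3, so the characteristic polynomial is λ² − (−2)λ + (−3) with roots 1 and −3.
Eigenvectors give P = [[2, −5], [1, −3]] with P⁻¹ = [[3, −5], [1, −2]], and T = P·diag(1, −3)·P⁻¹.
Then T⁴ = P·diag(1, 81)·P⁻¹ = [[2, −405], [1, −243]] · [[3, −5], [1, −2]] = [[−399, 800], [−240, 481]].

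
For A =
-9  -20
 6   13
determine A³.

[[-129, -260], [78, 157]]

tr A = 4 and det A = 3, so the characteristic polynomial is λ² − (4)λ + (3) with roots 1 and 3.
Eigenvectors give P = [[-2, -5], [1, 3]] with P⁻¹ = [[-3, -5], [1, 2]], and A = P·diag(1, 3)·P⁻¹.
Then A³ = P·diag(1, 27)·P⁻¹ = [[-2, -135], [1, 81]] · [[-3, -5], [1, 2]] = [[-129, -260], [78, 157]].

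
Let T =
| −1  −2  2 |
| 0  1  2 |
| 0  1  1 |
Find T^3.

[[−1, −4, 2], [0, 7, 10], [0, 5, 7]]

T^2 = [[1, 2, −4], [0, 3, 4], [0, 2, 3]]
T^3 = [[−1, −4, 2], [0, 7, 10], [0, 5, 7]]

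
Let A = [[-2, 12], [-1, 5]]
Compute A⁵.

tr A = 3 and det A = 2, so the characteristic polynomial is λ² − (3)λ + (2) with roots 1 and 2.
Eigenvectors give P = [[-4, 3], [-1, 1]] with P⁻¹ = [[-1, 3], [-1, 4]], and A = P·diag(1, 2)·P⁻¹.
Then A⁵ = P·diag(1, 32)·P⁻¹ = [[-4, 96], [-1, 32]] · [[-1, 3], [-1, 4]] = [[-92, 372], [-31, 125]].

[[-92, 372], [-31, 125]]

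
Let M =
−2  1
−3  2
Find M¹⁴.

[[1, 0], [0, 1]]

M² = I (check: tr M = 0 and det M = −1), so M¹⁴ = I since 14 is even.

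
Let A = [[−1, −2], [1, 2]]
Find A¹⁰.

A² = A (a projection; rank 1, trace 1), so A¹⁰ = A.

[[−1, −2], [1, 2]]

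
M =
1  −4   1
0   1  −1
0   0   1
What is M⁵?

M = I + N where N = [[0, −4, 1], [0, 0, −1], [0, 0, 0]] is strictly upper-triangular, so N³ = 0.
(I + N)⁵ = I + 5·N + 10·N² = [[1, −20, 45], [0, 1, −5], [0, 0, 1]].

[[1, −20, 45], [0, 1, −5], [0, 0, 1]]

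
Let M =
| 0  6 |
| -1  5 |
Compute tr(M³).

tr M = 5 and det M = 6, so the characteristic polynomial is λ² − (5)λ + (6) with roots 2 and 3.
Eigenvectors give P = [[3, -2], [1, -1]] with P⁻¹ = [[1, -2], [1, -3]], and M = P·diag(2, 3)·P⁻¹.
Then M³ = P·diag(8, 27)·P⁻¹ = [[24, -54], [8, -27]] · [[1, -2], [1, -3]] = [[-30, 114], [-19, 65]].

35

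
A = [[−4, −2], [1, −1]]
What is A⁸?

[[12866, 12610], [−6305, −6049]]

tr A = −5 and det A = 6, so the characteristic polynomial is λ² − (−5)λ + (6) with roots −2 and −3.
Eigenvectors give P = [[−1, 2], [1, −1]] with P⁻¹ = [[1, 2], [1, 1]], and A = P·diag(−2, −3)·P⁻¹.
Then A⁸ = P·diag(256, 6561)·P⁻¹ = [[−256, 13122], [256, −6561]] · [[1, 2], [1, 1]] = [[12866, 12610], [−6305, −6049]].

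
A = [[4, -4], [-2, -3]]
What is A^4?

[[584, -164], [-82, 297]]

A^2 = [[24, -4], [-2, 17]]
A^3 = [[104, -84], [-42, -43]]
A^4 = [[584, -164], [-82, 297]]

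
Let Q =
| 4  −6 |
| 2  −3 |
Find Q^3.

[[4, −6], [2, −3]]

Q² = Q (a projection; rank 1, trace 1), so Q^3 = Q.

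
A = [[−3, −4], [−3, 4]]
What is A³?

A² = [[21, −4], [−3, 28]]
A³ = [[−51, −100], [−75, 124]]

[[−51, −100], [−75, 124]]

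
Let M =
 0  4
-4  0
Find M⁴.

[[256, 0], [0, 256]]

M² = [[-16, 0], [0, -16]]
M³ = [[0, -64], [64, 0]]
M⁴ = [[256, 0], [0, 256]]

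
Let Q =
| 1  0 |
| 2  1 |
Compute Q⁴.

Q = I + N where N = [[0, 0], [2, 0]] is strictly lower-triangular, so N² = 0.
(I + N)⁴ = I + 4·N = [[1, 0], [8, 1]].

[[1, 0], [8, 1]]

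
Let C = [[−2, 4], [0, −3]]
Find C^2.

[[4, −20], [0, 9]]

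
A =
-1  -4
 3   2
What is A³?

A² = [[-11, -4], [3, -8]]
A³ = [[-1, 36], [-27, -28]]

[[-1, 36], [-27, -28]]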